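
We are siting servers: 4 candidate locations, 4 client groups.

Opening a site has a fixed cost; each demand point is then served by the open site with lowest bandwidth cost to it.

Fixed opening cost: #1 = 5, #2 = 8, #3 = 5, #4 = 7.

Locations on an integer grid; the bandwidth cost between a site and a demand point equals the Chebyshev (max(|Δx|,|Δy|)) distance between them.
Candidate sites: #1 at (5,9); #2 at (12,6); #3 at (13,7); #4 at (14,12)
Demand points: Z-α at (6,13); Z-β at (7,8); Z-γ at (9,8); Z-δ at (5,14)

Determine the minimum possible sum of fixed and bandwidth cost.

20

Open {#1}: assign each demand point to its cheapest open site.
  Z-α→#1 4, Z-β→#1 2, Z-γ→#1 4, Z-δ→#1 5
  bandwidth cost 15, fixed 5 → total 20.
Compare {#1, #3}: bandwidth cost 15 + fixed 10 = 25.
Compare {#1, #2}: bandwidth cost 14 + fixed 13 = 27.
Compare {#1, #4}: bandwidth cost 15 + fixed 12 = 27.
All other subsets cost ≥ 25. Minimum total cost: 20.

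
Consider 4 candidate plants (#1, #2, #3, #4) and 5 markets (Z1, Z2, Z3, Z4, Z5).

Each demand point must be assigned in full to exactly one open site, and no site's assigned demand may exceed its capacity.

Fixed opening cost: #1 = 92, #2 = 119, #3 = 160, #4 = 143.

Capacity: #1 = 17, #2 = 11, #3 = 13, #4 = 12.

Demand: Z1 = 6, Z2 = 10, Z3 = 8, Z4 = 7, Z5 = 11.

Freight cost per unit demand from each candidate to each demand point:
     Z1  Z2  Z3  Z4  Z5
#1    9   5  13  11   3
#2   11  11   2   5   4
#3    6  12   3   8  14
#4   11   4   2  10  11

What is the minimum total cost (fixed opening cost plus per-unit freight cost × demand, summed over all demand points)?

Open {#1, #2, #3, #4}; cheapest assignment that respects the capacities:
  #1 (cap 17, load 11): Z5 — cost 11×3 = 33
  #2 (cap 11, load 8): Z3 — cost 8×2 = 16
  #3 (cap 13, load 13): Z1, Z4 — cost 6×6 + 7×8 = 92
  #4 (cap 12, load 10): Z2 — cost 10×4 = 40
  Shipping 181, fixed 514 → total 695.
  Any other capacity-feasible assignment to {#1, #2, #3, #4} ships for at least 181.
Total demand is 42; every other set of sites either has combined capacity below 42 or cannot fit the demands without splitting one across sites, so {#1, #2, #3, #4} is the only feasible choice of open sites. Minimum: 695.

695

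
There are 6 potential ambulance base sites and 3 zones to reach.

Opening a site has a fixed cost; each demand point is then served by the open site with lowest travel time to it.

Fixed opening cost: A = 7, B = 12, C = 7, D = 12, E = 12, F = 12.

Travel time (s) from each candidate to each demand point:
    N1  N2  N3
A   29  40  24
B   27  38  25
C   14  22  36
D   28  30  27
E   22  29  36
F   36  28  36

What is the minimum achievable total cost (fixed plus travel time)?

Open {A, C}: assign each demand point to its cheapest open site.
  N1→C 14, N2→C 22, N3→A 24
  travel time 60, fixed 14 → total 74.
Compare {C}: travel time 72 + fixed 7 = 79.
Compare {B, C}: travel time 61 + fixed 19 = 80.
Compare {C, D}: travel time 63 + fixed 19 = 82.
All other subsets cost ≥ 79. Minimum total cost: 74.

74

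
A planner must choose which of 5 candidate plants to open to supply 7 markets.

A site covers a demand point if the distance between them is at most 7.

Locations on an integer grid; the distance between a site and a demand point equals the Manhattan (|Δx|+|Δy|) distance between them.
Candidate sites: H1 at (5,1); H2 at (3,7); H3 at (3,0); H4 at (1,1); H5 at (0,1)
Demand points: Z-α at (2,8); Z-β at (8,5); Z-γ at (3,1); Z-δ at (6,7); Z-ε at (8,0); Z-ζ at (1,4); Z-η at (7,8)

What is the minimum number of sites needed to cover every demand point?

Coverage sets (demand points within 7 of each site):
  H1: {Z-β, Z-γ, Z-δ, Z-ε, Z-ζ}
  H2: {Z-α, Z-β, Z-γ, Z-δ, Z-ζ, Z-η}
  H3: {Z-γ, Z-ε, Z-ζ}
  H4: {Z-γ, Z-ζ}
  H5: {Z-γ, Z-ζ}
No single site covers all 7 demand points.
But {H1, H2} covers everything, so the minimum is 2.

2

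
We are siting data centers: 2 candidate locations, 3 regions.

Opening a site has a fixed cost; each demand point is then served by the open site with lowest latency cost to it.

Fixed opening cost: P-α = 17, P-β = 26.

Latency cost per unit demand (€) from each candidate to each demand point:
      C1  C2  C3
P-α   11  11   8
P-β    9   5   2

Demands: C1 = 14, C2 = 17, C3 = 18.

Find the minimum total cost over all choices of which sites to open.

Open {P-β}: assign each demand point to its cheapest open site.
  C1→P-β 14×9=126, C2→P-β 17×5=85, C3→P-β 18×2=36
  latency cost 247, fixed 26 → total 273.
Compare {P-α, P-β}: latency cost 247 + fixed 43 = 290.
Compare {P-α}: latency cost 485 + fixed 17 = 502.

273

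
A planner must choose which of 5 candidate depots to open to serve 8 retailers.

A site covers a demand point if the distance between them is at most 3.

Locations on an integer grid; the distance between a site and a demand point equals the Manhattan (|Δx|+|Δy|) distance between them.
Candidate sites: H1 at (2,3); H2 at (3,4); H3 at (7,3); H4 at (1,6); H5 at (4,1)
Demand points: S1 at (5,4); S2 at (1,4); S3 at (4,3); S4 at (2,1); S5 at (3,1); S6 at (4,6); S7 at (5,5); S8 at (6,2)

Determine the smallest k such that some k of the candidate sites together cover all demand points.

Coverage sets (demand points within 3 of each site):
  H1: {S2, S3, S4, S5}
  H2: {S1, S2, S3, S5, S6, S7}
  H3: {S1, S3, S8}
  H4: {S2, S6}
  H5: {S3, S4, S5, S8}
No single site covers all 8 demand points.
But {H2, H5} covers everything, so the minimum is 2.

2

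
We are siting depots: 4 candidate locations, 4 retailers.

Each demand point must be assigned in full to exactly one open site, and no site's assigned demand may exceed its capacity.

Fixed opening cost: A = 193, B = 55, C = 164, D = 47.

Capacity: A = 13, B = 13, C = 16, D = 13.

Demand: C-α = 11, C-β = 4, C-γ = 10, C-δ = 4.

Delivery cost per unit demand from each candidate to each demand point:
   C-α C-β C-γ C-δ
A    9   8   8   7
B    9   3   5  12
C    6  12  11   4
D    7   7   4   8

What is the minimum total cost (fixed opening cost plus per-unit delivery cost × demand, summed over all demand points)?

400

Open {B, C, D}; cheapest assignment that respects the capacities:
  B (cap 13, load 4): C-β — cost 4×3 = 12
  C (cap 16, load 15): C-α, C-δ — cost 11×6 + 4×4 = 82
  D (cap 13, load 10): C-γ — cost 10×4 = 40
  Shipping 134, fixed 266 → total 400.
  Any other capacity-feasible assignment to {B, C, D} ships for at least 134.
Compare {A, B, D}: its best feasible assignment gives total 482.
Compare {A, C, D}: its best feasible assignment gives total 558.
Every other set of open sites that can feasibly serve all demand totals ≥ 482 even under its best assignment. Minimum: 400.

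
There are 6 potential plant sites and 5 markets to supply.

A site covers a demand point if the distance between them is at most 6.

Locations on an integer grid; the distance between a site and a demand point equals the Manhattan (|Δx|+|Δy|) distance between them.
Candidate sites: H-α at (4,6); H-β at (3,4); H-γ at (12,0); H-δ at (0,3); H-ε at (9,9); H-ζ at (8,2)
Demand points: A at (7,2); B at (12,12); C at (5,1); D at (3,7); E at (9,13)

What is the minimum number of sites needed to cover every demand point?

Coverage sets (demand points within 6 of each site):
  H-α: {C, D}
  H-β: {A, C, D}
  H-γ: {}
  H-δ: {}
  H-ε: {B, E}
  H-ζ: {A, C}
No single site covers all 5 demand points.
But {H-β, H-ε} covers everything, so the minimum is 2.

2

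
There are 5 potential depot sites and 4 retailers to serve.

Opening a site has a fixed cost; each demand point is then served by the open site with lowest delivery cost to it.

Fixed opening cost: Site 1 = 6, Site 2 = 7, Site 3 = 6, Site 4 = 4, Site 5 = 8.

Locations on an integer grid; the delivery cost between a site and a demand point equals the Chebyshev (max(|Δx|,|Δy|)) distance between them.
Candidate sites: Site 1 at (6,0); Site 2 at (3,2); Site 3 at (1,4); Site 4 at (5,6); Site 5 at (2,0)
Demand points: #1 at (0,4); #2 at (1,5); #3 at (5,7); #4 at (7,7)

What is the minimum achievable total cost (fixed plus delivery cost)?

Open {Site 3, Site 4}: assign each demand point to its cheapest open site.
  #1→Site 3 1, #2→Site 3 1, #3→Site 4 1, #4→Site 4 2
  delivery cost 5, fixed 10 → total 15.
Compare {Site 4}: delivery cost 12 + fixed 4 = 16.
Compare {Site 3}: delivery cost 12 + fixed 6 = 18.
Compare {Site 2, Site 4}: delivery cost 9 + fixed 11 = 20.
All other subsets cost ≥ 16. Minimum total cost: 15.

15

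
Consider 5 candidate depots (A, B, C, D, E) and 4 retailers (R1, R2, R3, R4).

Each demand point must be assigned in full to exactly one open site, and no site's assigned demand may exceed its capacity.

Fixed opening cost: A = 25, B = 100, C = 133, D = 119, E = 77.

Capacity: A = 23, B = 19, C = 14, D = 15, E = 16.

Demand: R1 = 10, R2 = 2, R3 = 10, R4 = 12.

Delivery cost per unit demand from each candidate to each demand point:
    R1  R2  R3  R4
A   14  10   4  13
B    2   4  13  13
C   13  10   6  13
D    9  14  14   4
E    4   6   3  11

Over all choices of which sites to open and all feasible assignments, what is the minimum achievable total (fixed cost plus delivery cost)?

Open {A, B}; cheapest assignment that respects the capacities:
  A (cap 23, load 22): R3, R4 — cost 10×4 + 12×13 = 196
  B (cap 19, load 12): R1, R2 — cost 10×2 + 2×4 = 28
  Shipping 224, fixed 125 → total 349.
  Any other capacity-feasible assignment to {A, B} ships for at least 224.
Compare {A, E}: its best feasible assignment gives total 350.
Compare {A, B, D}: its best feasible assignment gives total 360.
Every other set of open sites that can feasibly serve all demand totals ≥ 350 even under its best assignment. Minimum: 349.

349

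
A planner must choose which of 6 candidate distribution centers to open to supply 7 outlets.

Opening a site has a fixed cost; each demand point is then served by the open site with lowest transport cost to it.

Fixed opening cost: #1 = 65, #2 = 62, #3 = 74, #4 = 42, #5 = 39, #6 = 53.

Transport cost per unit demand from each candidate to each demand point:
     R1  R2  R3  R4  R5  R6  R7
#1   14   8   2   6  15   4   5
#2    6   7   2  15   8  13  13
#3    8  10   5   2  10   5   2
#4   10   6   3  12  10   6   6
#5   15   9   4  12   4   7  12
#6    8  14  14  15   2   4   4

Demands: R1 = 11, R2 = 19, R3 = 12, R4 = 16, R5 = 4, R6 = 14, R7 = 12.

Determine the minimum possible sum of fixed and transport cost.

Open {#2, #3}: assign each demand point to its cheapest open site.
  R1→#2 11×6=66, R2→#2 19×7=133, R3→#2 12×2=24, R4→#3 16×2=32, R5→#2 4×8=32, R6→#3 14×5=70, R7→#3 12×2=24
  transport cost 381, fixed 136 → total 517.
Compare {#3, #4}: transport cost 404 + fixed 116 = 520.
Compare {#3, #4, #6}: transport cost 358 + fixed 169 = 527.
Compare {#2, #3, #6}: transport cost 343 + fixed 189 = 532.
All other subsets cost ≥ 520. Minimum total cost: 517.

517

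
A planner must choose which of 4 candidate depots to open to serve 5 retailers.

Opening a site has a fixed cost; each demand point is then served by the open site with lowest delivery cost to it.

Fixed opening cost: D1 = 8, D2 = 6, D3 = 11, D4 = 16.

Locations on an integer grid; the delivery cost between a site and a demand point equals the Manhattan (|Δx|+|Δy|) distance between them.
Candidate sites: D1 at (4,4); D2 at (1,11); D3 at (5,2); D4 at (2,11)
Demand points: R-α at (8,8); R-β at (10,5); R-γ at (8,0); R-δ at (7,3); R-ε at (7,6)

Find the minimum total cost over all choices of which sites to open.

40

Open {D1}: assign each demand point to its cheapest open site.
  R-α→D1 8, R-β→D1 7, R-γ→D1 8, R-δ→D1 4, R-ε→D1 5
  delivery cost 32, fixed 8 → total 40.
Compare {D3}: delivery cost 31 + fixed 11 = 42.
Compare {D1, D2}: delivery cost 32 + fixed 14 = 46.
Compare {D1, D3}: delivery cost 28 + fixed 19 = 47.
All other subsets cost ≥ 42. Minimum total cost: 40.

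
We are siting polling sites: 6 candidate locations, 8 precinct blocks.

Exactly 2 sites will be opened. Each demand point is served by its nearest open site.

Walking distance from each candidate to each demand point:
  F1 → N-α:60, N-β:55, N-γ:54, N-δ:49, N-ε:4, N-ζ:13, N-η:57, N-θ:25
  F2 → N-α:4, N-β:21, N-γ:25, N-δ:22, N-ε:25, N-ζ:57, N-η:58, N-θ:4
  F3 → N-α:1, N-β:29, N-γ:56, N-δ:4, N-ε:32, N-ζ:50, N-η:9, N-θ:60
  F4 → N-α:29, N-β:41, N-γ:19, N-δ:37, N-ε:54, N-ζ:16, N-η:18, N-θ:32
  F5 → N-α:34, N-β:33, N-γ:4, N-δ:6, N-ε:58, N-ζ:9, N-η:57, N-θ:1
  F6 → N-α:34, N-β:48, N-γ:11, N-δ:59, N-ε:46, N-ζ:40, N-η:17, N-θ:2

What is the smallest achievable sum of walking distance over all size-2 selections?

89

Open {F3, F5}.
  N-α→F3 1, N-β→F3 29, N-γ→F5 4, N-δ→F3 4, N-ε→F3 32, N-ζ→F5 9, N-η→F3 9, N-θ→F5 1  ⇒ total 89.
Compare {F2, F5}: total 127.
Compare {F3, F6}: total 128.
No size-2 selection does better; minimum is 89.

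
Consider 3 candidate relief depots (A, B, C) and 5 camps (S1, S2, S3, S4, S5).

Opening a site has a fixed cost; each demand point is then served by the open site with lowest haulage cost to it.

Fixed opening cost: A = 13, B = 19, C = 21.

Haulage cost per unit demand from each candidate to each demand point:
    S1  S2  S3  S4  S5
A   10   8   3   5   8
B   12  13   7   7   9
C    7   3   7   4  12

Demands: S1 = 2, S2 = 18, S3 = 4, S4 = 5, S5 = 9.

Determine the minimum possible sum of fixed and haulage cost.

Open {A, C}: assign each demand point to its cheapest open site.
  S1→C 2×7=14, S2→C 18×3=54, S3→A 4×3=12, S4→C 5×4=20, S5→A 9×8=72
  haulage cost 172, fixed 34 → total 206.
Compare {A, B, C}: haulage cost 172 + fixed 53 = 225.
Compare {B, C}: haulage cost 197 + fixed 40 = 237.
Compare {C}: haulage cost 224 + fixed 21 = 245.
All other subsets cost ≥ 225. Minimum total cost: 206.

206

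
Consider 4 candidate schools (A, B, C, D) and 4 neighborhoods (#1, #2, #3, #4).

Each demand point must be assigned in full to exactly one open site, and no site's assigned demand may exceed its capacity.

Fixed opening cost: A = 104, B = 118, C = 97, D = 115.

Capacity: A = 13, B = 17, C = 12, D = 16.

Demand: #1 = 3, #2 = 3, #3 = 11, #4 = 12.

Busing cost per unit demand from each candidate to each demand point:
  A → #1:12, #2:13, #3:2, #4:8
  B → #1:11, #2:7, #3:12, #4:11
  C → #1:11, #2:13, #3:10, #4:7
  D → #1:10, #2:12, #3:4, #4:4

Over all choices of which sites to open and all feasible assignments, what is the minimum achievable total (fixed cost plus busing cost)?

Open {A, C, D}; cheapest assignment that respects the capacities:
  A (cap 13, load 11): #3 — cost 11×2 = 22
  C (cap 12, load 3): #2 — cost 3×13 = 39
  D (cap 16, load 15): #1, #4 — cost 3×10 + 12×4 = 78
  Shipping 139, fixed 316 → total 455.
  Any other capacity-feasible assignment to {A, C, D} ships for at least 139.
Compare {A, B, D}: its best feasible assignment gives total 458.
Compare {B, D}: its best feasible assignment gives total 460.
Every other set of open sites that can feasibly serve all demand totals ≥ 458 even under its best assignment. Minimum: 455.

455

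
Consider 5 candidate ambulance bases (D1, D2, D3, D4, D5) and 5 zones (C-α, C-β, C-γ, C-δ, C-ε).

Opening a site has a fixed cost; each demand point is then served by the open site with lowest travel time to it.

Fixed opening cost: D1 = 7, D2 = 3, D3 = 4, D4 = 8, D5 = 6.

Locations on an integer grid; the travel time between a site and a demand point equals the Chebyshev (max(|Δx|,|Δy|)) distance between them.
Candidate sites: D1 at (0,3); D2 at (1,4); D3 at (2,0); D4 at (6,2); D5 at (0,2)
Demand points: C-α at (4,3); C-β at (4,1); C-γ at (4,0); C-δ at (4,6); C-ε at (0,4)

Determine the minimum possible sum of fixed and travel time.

Open {D2}: assign each demand point to its cheapest open site.
  C-α→D2 3, C-β→D2 3, C-γ→D2 4, C-δ→D2 3, C-ε→D2 1
  travel time 14, fixed 3 → total 17.
Compare {D2, D3}: travel time 11 + fixed 7 = 18.
Compare {D3}: travel time 17 + fixed 4 = 21.
Compare {D2, D4}: travel time 10 + fixed 11 = 21.
All other subsets cost ≥ 18. Minimum total cost: 17.

17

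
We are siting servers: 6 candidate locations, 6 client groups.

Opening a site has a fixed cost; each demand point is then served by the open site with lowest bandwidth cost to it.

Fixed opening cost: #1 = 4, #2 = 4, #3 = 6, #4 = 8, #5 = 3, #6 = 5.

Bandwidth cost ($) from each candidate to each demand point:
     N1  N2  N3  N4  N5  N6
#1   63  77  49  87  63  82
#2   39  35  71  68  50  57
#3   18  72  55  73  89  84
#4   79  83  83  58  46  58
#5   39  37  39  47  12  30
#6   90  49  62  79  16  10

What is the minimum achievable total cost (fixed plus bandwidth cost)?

Open {#3, #5, #6}: assign each demand point to its cheapest open site.
  N1→#3 18, N2→#5 37, N3→#5 39, N4→#5 47, N5→#5 12, N6→#6 10
  bandwidth cost 163, fixed 14 → total 177.
Compare {#2, #3, #5, #6}: bandwidth cost 161 + fixed 18 = 179.
Compare {#1, #3, #5, #6}: bandwidth cost 163 + fixed 18 = 181.
Compare {#1, #2, #3, #5, #6}: bandwidth cost 161 + fixed 22 = 183.
All other subsets cost ≥ 179. Minimum total cost: 177.

177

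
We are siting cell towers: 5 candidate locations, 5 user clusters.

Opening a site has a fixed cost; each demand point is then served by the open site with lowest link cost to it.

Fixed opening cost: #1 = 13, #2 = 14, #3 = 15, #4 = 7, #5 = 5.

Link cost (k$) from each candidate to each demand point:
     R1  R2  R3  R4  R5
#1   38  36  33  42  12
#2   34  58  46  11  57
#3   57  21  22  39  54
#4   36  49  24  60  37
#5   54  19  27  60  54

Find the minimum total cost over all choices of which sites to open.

135

Open {#1, #2, #5}: assign each demand point to its cheapest open site.
  R1→#2 34, R2→#5 19, R3→#5 27, R4→#2 11, R5→#1 12
  link cost 103, fixed 32 → total 135.
Compare {#1, #2, #4, #5}: link cost 100 + fixed 39 = 139.
Compare {#1, #2, #3}: link cost 100 + fixed 42 = 142.
Compare {#1, #2, #3, #5}: link cost 98 + fixed 47 = 145.
All other subsets cost ≥ 139. Minimum total cost: 135.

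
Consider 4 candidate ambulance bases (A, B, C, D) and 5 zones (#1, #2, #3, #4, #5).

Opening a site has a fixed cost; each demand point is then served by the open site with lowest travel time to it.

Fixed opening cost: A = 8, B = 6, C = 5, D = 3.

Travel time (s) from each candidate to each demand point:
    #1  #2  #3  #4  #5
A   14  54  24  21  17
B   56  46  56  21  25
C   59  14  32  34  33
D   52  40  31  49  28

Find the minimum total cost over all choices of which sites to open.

Open {A, C}: assign each demand point to its cheapest open site.
  #1→A 14, #2→C 14, #3→A 24, #4→A 21, #5→A 17
  travel time 90, fixed 13 → total 103.
Compare {A, C, D}: travel time 90 + fixed 16 = 106.
Compare {A, B, C}: travel time 90 + fixed 19 = 109.
Compare {A, B, C, D}: travel time 90 + fixed 22 = 112.
All other subsets cost ≥ 106. Minimum total cost: 103.

103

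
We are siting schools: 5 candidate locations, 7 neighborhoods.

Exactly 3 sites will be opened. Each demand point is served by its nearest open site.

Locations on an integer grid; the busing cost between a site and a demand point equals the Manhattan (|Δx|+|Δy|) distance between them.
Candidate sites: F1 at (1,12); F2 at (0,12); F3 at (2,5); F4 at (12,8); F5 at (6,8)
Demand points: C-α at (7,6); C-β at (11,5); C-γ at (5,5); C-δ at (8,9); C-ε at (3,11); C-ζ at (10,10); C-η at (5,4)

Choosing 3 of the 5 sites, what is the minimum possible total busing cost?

26

Open {F1, F4, F5}.
  C-α→F5 3, C-β→F4 4, C-γ→F5 4, C-δ→F5 3, C-ε→F1 3, C-ζ→F4 4, C-η→F5 5  ⇒ total 26.
Compare {F2, F4, F5}: total 27.
Compare {F3, F4, F5}: total 27.
No size-3 selection does better; minimum is 26.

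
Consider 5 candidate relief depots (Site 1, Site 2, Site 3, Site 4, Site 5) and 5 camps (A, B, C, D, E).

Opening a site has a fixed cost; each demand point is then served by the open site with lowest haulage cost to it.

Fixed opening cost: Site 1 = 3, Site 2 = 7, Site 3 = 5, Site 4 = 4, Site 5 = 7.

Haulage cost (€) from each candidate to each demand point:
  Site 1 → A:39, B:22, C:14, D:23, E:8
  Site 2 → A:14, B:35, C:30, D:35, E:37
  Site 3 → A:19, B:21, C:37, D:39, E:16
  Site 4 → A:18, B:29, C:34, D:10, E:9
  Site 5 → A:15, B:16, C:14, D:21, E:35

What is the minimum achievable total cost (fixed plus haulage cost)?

Open {Site 4, Site 5}: assign each demand point to its cheapest open site.
  A→Site 5 15, B→Site 5 16, C→Site 5 14, D→Site 4 10, E→Site 4 9
  haulage cost 64, fixed 11 → total 75.
Compare {Site 1, Site 4, Site 5}: haulage cost 63 + fixed 14 = 77.
Compare {Site 1, Site 4}: haulage cost 72 + fixed 7 = 79.
Compare {Site 3, Site 4, Site 5}: haulage cost 64 + fixed 16 = 80.
All other subsets cost ≥ 77. Minimum total cost: 75.

75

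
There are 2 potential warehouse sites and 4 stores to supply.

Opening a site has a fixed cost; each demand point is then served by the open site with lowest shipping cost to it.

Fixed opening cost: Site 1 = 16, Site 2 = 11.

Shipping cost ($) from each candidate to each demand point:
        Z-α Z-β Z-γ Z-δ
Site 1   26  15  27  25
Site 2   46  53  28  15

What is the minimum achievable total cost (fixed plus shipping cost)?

Open {Site 1}: assign each demand point to its cheapest open site.
  Z-α→Site 1 26, Z-β→Site 1 15, Z-γ→Site 1 27, Z-δ→Site 1 25
  shipping cost 93, fixed 16 → total 109.
Compare {Site 1, Site 2}: shipping cost 83 + fixed 27 = 110.
Compare {Site 2}: shipping cost 142 + fixed 11 = 153.

109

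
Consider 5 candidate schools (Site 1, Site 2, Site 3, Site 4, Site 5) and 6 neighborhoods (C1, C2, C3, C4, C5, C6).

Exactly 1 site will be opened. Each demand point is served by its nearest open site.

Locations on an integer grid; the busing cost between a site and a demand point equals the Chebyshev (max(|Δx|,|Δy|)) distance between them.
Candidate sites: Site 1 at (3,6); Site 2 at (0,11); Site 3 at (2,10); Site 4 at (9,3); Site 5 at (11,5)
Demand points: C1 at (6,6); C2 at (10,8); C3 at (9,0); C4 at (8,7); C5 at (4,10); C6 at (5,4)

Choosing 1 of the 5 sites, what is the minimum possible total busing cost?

26

Open {Site 4}.
  C1→Site 4 3, C2→Site 4 5, C3→Site 4 3, C4→Site 4 4, C5→Site 4 7, C6→Site 4 4  ⇒ total 26.
Compare {Site 1}: total 27.
Compare {Site 5}: total 29.
No size-1 selection does better; minimum is 26.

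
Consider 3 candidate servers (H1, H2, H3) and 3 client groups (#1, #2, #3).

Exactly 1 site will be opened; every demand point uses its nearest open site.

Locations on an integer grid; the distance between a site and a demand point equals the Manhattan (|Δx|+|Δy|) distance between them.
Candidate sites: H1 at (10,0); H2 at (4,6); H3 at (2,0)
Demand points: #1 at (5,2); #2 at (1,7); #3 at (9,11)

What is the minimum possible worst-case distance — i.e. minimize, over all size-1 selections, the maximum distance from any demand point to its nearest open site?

Open {H2}.
  Farthest demand point is #3 at distance 10 (to H2); all others are ≤ 10.
With {H1} the worst case is 16.
With {H3} the worst case is 18.
No size-1 selection achieves below 10.

10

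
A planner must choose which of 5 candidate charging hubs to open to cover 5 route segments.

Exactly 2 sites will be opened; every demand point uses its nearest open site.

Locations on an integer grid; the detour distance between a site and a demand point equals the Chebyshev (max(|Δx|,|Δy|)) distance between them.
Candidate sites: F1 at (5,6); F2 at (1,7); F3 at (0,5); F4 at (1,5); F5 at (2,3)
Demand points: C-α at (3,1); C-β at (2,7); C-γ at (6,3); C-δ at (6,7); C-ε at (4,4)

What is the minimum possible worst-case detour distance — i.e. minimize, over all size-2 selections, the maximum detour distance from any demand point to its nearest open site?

3

Open {F1, F5}.
  Farthest demand point is C-β at detour distance 3 (to F1); all others are ≤ 3.
With {F1, F3} the worst case is 4.
With {F1, F4} the worst case is 4.
No size-2 selection achieves below 3.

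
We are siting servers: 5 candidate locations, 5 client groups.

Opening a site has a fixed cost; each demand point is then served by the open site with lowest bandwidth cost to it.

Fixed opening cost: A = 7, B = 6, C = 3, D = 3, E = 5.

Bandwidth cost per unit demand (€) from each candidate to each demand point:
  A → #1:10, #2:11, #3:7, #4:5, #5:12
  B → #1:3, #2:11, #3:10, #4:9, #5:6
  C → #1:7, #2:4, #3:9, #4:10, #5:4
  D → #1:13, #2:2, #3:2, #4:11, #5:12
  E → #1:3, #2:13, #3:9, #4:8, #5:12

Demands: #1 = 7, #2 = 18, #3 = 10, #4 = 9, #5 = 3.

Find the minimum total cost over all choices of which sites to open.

152

Open {A, C, D, E}: assign each demand point to its cheapest open site.
  #1→E 7×3=21, #2→D 18×2=36, #3→D 10×2=20, #4→A 9×5=45, #5→C 3×4=12
  bandwidth cost 134, fixed 18 → total 152.
Compare {A, B, C, D}: bandwidth cost 134 + fixed 19 = 153.
Compare {A, B, D}: bandwidth cost 140 + fixed 16 = 156.
Compare {A, B, C, D, E}: bandwidth cost 134 + fixed 24 = 158.
All other subsets cost ≥ 153. Minimum total cost: 152.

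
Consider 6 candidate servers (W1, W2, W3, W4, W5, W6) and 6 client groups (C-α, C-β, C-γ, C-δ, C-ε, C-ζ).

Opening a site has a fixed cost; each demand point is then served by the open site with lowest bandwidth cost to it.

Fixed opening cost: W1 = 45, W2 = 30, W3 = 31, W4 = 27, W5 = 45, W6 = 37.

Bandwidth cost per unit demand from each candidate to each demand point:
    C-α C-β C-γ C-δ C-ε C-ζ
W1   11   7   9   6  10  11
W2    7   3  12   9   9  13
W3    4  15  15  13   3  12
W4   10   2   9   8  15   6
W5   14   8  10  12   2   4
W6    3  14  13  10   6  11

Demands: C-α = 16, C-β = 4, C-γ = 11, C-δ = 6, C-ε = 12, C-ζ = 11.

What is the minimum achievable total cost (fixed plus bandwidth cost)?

Open {W3, W4}: assign each demand point to its cheapest open site.
  C-α→W3 16×4=64, C-β→W4 4×2=8, C-γ→W4 11×9=99, C-δ→W4 6×8=48, C-ε→W3 12×3=36, C-ζ→W4 11×6=66
  bandwidth cost 321, fixed 58 → total 379.
Compare {W4, W5, W6}: bandwidth cost 271 + fixed 109 = 380.
Compare {W3, W4, W5}: bandwidth cost 287 + fixed 103 = 390.
Compare {W5, W6}: bandwidth cost 318 + fixed 82 = 400.
All other subsets cost ≥ 380. Minimum total cost: 379.

379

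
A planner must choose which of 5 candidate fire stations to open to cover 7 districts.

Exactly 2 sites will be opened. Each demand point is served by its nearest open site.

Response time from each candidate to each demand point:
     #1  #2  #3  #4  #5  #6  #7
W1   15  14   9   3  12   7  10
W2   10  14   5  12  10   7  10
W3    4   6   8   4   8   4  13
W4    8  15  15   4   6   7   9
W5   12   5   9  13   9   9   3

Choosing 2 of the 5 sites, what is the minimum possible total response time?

Open {W3, W5}.
  #1→W3 4, #2→W5 5, #3→W3 8, #4→W3 4, #5→W3 8, #6→W3 4, #7→W5 3  ⇒ total 36.
Compare {W2, W3}: total 41.
Compare {W3, W4}: total 41.
No size-2 selection does better; minimum is 36.

36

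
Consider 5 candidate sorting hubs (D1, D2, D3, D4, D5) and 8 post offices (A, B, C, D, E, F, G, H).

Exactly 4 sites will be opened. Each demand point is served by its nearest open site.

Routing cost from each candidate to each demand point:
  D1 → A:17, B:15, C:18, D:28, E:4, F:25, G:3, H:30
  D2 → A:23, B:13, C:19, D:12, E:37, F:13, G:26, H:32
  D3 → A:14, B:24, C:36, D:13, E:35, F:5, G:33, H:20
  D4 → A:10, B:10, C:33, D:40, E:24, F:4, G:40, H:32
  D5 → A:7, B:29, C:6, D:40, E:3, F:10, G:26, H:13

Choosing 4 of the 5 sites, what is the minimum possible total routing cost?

Open {D1, D2, D4, D5}.
  A→D5 7, B→D4 10, C→D5 6, D→D2 12, E→D5 3, F→D4 4, G→D1 3, H→D5 13  ⇒ total 58.
Compare {D1, D3, D4, D5}: total 59.
Compare {D1, D2, D3, D5}: total 62.
No size-4 selection does better; minimum is 58.

58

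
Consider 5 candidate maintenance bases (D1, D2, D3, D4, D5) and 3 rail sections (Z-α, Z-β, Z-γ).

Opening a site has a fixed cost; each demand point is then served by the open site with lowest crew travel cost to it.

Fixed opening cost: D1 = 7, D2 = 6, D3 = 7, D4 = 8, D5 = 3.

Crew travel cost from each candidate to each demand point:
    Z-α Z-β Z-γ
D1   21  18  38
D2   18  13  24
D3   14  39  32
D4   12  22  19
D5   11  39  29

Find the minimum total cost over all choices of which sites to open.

57

Open {D2, D5}: assign each demand point to its cheapest open site.
  Z-α→D5 11, Z-β→D2 13, Z-γ→D2 24
  crew travel cost 48, fixed 9 → total 57.
Compare {D2, D4}: crew travel cost 44 + fixed 14 = 58.
Compare {D2, D4, D5}: crew travel cost 43 + fixed 17 = 60.
Compare {D2}: crew travel cost 55 + fixed 6 = 61.
All other subsets cost ≥ 58. Minimum total cost: 57.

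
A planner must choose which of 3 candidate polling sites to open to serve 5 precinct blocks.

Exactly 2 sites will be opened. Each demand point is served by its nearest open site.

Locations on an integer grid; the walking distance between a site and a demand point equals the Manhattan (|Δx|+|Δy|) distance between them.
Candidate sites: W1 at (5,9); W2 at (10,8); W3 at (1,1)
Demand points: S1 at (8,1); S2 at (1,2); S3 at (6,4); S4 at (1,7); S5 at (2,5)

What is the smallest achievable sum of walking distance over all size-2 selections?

Open {W1, W3}.
  S1→W3 7, S2→W3 1, S3→W1 6, S4→W1 6, S5→W3 5  ⇒ total 25.
Compare {W2, W3}: total 27.
Compare {W1, W2}: total 39.

25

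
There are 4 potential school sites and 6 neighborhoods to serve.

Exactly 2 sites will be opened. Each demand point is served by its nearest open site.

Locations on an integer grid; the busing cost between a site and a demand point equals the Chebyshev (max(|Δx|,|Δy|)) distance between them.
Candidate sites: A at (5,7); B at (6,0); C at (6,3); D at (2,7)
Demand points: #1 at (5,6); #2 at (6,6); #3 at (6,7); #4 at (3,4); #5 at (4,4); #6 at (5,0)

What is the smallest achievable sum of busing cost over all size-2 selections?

10

Open {A, B}.
  #1→A 1, #2→A 1, #3→A 1, #4→A 3, #5→A 3, #6→B 1  ⇒ total 10.
Compare {A, C}: total 11.
Compare {A, D}: total 16.
No size-2 selection does better; minimum is 10.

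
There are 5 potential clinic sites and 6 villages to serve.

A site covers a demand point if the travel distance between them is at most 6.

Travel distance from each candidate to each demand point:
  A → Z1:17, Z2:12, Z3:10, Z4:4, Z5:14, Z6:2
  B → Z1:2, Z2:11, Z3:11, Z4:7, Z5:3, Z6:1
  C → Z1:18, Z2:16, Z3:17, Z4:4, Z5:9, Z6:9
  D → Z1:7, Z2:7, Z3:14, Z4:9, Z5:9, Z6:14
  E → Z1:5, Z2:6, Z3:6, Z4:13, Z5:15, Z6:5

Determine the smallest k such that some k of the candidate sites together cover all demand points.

Coverage sets (demand points within 6 of each site):
  A: {Z4, Z6}
  B: {Z1, Z5, Z6}
  C: {Z4}
  D: {}
  E: {Z1, Z2, Z3, Z6}
No 2 sites suffice: every size-2 union leaves at least one demand point uncovered.
But {A, B, E} covers everything, so the minimum is 3.

3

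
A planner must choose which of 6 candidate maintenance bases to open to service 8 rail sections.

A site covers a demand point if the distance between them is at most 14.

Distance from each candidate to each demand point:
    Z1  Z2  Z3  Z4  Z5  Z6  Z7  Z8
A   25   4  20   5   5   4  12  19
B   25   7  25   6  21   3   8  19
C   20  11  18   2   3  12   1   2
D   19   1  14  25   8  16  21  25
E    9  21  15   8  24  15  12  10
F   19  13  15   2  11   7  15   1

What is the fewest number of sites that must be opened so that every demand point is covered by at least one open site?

3

Coverage sets (demand points within 14 of each site):
  A: {Z2, Z4, Z5, Z6, Z7}
  B: {Z2, Z4, Z6, Z7}
  C: {Z2, Z4, Z5, Z6, Z7, Z8}
  D: {Z2, Z3, Z5}
  E: {Z1, Z4, Z7, Z8}
  F: {Z2, Z4, Z5, Z6, Z8}
No 2 sites suffice: every size-2 union leaves at least one demand point uncovered.
But {A, D, E} covers everything, so the minimum is 3.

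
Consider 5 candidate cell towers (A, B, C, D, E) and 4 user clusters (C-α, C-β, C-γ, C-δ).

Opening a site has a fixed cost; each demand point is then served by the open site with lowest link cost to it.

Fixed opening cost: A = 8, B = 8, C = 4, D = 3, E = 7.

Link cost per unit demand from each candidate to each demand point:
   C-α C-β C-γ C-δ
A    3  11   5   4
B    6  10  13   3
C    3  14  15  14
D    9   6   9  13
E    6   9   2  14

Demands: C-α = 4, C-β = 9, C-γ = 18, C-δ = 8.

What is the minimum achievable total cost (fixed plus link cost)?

148

Open {B, C, D, E}: assign each demand point to its cheapest open site.
  C-α→C 4×3=12, C-β→D 9×6=54, C-γ→E 18×2=36, C-δ→B 8×3=24
  link cost 126, fixed 22 → total 148.
Compare {A, D, E}: link cost 134 + fixed 18 = 152.
Compare {A, B, D, E}: link cost 126 + fixed 26 = 152.
Compare {B, D, E}: link cost 138 + fixed 18 = 156.
All other subsets cost ≥ 152. Minimum total cost: 148.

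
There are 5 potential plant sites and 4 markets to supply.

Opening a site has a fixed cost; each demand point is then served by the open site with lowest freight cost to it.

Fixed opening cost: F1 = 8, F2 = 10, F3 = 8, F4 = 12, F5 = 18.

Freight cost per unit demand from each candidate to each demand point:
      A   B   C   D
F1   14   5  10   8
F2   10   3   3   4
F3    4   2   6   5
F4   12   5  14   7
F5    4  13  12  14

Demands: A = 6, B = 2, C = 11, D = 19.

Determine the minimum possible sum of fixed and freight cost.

Open {F2, F3}: assign each demand point to its cheapest open site.
  A→F3 6×4=24, B→F3 2×2=4, C→F2 11×3=33, D→F2 19×4=76
  freight cost 137, fixed 18 → total 155.
Compare {F1, F2, F3}: freight cost 137 + fixed 26 = 163.
Compare {F2, F5}: freight cost 139 + fixed 28 = 167.
Compare {F2, F3, F4}: freight cost 137 + fixed 30 = 167.
All other subsets cost ≥ 163. Minimum total cost: 155.

155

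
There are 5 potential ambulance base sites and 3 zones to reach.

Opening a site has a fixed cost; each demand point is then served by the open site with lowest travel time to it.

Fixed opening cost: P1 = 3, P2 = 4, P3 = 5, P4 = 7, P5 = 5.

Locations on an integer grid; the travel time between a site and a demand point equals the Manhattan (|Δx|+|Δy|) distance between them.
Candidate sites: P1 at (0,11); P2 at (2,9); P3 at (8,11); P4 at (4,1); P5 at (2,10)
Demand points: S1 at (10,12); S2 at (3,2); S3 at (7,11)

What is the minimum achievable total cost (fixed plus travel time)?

18

Open {P3, P4}: assign each demand point to its cheapest open site.
  S1→P3 3, S2→P4 2, S3→P3 1
  travel time 6, fixed 12 → total 18.
Compare {P2, P3}: travel time 12 + fixed 9 = 21.
Compare {P1, P3, P4}: travel time 6 + fixed 15 = 21.
Compare {P2, P3, P4}: travel time 6 + fixed 16 = 22.
All other subsets cost ≥ 21. Minimum total cost: 18.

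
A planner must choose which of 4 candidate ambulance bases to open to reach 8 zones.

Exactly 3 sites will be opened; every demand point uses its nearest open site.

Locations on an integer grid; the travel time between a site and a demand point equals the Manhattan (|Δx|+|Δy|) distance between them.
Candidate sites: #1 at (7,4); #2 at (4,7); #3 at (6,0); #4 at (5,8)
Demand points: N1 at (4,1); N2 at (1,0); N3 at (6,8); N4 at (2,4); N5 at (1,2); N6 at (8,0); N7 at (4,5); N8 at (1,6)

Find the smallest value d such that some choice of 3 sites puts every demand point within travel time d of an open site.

7

Open {#1, #2, #3}.
  Farthest demand point is N5 at travel time 7 (to #3); all others are ≤ 7.
With {#1, #3, #4} the worst case is 7.
With {#2, #3, #4} the worst case is 7.
No size-3 selection achieves below 7.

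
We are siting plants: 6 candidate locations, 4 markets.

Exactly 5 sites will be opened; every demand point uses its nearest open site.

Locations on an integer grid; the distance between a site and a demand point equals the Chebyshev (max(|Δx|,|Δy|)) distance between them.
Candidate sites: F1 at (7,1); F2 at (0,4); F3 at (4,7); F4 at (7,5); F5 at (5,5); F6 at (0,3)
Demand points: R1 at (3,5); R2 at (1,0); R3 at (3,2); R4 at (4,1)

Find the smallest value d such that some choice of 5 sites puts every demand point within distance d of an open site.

Open {F1, F2, F3, F4, F6}.
  Farthest demand point is R2 at distance 3 (to F6); all others are ≤ 3.
With {F1, F2, F3, F5, F6} the worst case is 3.
With {F1, F2, F4, F5, F6} the worst case is 3.
No size-5 selection achieves below 3.

3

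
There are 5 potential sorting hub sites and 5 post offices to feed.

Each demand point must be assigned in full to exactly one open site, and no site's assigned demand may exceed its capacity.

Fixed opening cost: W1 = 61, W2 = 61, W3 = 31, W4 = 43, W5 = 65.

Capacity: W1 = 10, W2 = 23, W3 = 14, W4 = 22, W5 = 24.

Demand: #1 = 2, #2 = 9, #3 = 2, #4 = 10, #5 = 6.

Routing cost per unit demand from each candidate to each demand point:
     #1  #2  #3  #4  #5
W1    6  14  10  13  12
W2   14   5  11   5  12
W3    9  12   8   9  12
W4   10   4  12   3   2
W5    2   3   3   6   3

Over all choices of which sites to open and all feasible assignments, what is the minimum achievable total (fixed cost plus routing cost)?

Open {W4, W5}; cheapest assignment that respects the capacities:
  W4 (cap 22, load 16): #4, #5 — cost 10×3 + 6×2 = 42
  W5 (cap 24, load 13): #1, #2, #3 — cost 2×2 + 9×3 + 2×3 = 37
  Shipping 79, fixed 108 → total 187.
  Any other capacity-feasible assignment to {W4, W5} ships for at least 79.
Compare {W3, W4, W5}: its best feasible assignment gives total 218.
Compare {W2, W5}: its best feasible assignment gives total 231.
Every other set of open sites that can feasibly serve all demand totals ≥ 218 even under its best assignment. Minimum: 187.

187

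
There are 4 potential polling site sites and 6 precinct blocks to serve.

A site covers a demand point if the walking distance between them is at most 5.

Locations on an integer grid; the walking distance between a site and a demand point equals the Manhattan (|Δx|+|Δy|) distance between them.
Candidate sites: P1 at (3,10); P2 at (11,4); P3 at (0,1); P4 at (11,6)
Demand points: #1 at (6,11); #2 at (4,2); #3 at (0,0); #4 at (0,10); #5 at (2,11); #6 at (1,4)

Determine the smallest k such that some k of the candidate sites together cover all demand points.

Coverage sets (demand points within 5 of each site):
  P1: {#1, #4, #5}
  P2: {}
  P3: {#2, #3, #6}
  P4: {}
No single site covers all 6 demand points.
But {P1, P3} covers everything, so the minimum is 2.

2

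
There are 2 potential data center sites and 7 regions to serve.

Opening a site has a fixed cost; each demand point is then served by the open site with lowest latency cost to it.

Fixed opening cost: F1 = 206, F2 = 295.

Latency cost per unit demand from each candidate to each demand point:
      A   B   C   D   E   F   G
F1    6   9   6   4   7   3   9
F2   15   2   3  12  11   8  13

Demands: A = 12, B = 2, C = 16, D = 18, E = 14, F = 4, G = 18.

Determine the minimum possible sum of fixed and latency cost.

736

Open {F1}: assign each demand point to its cheapest open site.
  A→F1 12×6=72, B→F1 2×9=18, C→F1 16×6=96, D→F1 18×4=72, E→F1 14×7=98, F→F1 4×3=12, G→F1 18×9=162
  latency cost 530, fixed 206 → total 736.
Compare {F1, F2}: latency cost 468 + fixed 501 = 969.
Compare {F2}: latency cost 868 + fixed 295 = 1163.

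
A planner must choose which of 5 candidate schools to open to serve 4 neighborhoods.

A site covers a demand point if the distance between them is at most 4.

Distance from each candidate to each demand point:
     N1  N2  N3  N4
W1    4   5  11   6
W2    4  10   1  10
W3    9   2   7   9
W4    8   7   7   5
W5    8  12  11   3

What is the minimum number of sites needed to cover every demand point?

Coverage sets (demand points within 4 of each site):
  W1: {N1}
  W2: {N1, N3}
  W3: {N2}
  W4: {}
  W5: {N4}
No 2 sites suffice: every size-2 union leaves at least one demand point uncovered.
But {W2, W3, W5} covers everything, so the minimum is 3.

3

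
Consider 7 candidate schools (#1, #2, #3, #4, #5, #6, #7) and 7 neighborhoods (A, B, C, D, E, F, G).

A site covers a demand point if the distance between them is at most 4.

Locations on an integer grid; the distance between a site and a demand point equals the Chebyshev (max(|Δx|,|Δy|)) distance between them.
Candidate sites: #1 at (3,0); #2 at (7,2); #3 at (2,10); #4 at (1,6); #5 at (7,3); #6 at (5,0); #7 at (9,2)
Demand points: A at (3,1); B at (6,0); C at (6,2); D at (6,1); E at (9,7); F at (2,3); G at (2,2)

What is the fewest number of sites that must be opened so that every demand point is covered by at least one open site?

Coverage sets (demand points within 4 of each site):
  #1: {A, B, C, D, F, G}
  #2: {A, B, C, D}
  #3: {}
  #4: {F, G}
  #5: {A, B, C, D, E}
  #6: {A, B, C, D, F, G}
  #7: {B, C, D}
No single site covers all 7 demand points.
But {#1, #5} covers everything, so the minimum is 2.

2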